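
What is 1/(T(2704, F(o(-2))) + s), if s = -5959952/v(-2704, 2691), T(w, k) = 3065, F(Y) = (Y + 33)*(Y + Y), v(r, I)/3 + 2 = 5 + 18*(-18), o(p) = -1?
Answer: 963/8911547 ≈ 0.00010806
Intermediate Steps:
v(r, I) = -963 (v(r, I) = -6 + 3*(5 + 18*(-18)) = -6 + 3*(5 - 324) = -6 + 3*(-319) = -6 - 957 = -963)
F(Y) = 2*Y*(33 + Y) (F(Y) = (33 + Y)*(2*Y) = 2*Y*(33 + Y))
s = 5959952/963 (s = -5959952/(-963) = -5959952*(-1/963) = 5959952/963 ≈ 6188.9)
1/(T(2704, F(o(-2))) + s) = 1/(3065 + 5959952/963) = 1/(8911547/963) = 963/8911547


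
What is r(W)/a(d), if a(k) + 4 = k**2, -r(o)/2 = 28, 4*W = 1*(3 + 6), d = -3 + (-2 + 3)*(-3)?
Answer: -7/4 ≈ -1.7500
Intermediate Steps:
d = -6 (d = -3 + 1*(-3) = -3 - 3 = -6)
W = 9/4 (W = (1*(3 + 6))/4 = (1*9)/4 = (1/4)*9 = 9/4 ≈ 2.2500)
r(o) = -56 (r(o) = -2*28 = -56)
a(k) = -4 + k**2
r(W)/a(d) = -56/(-4 + (-6)**2) = -56/(-4 + 36) = -56/32 = -56*1/32 = -7/4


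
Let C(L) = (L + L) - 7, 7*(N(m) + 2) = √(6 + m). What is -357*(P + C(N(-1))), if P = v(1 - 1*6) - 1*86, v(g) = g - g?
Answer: 34629 - 102*√5 ≈ 34401.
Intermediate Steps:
v(g) = 0
N(m) = -2 + √(6 + m)/7
P = -86 (P = 0 - 1*86 = 0 - 86 = -86)
C(L) = -7 + 2*L (C(L) = 2*L - 7 = -7 + 2*L)
-357*(P + C(N(-1))) = -357*(-86 + (-7 + 2*(-2 + √(6 - 1)/7))) = -357*(-86 + (-7 + 2*(-2 + √5/7))) = -357*(-86 + (-7 + (-4 + 2*√5/7))) = -357*(-86 + (-11 + 2*√5/7)) = -357*(-97 + 2*√5/7) = 34629 - 102*√5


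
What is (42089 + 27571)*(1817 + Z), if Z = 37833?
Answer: 2762019000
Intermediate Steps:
(42089 + 27571)*(1817 + Z) = (42089 + 27571)*(1817 + 37833) = 69660*39650 = 2762019000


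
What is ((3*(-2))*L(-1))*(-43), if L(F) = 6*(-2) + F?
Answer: -3354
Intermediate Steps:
L(F) = -12 + F
((3*(-2))*L(-1))*(-43) = ((3*(-2))*(-12 - 1))*(-43) = -6*(-13)*(-43) = 78*(-43) = -3354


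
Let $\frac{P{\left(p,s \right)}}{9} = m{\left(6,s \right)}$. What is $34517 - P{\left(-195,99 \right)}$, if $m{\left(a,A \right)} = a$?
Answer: $34463$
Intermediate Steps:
$P{\left(p,s \right)} = 54$ ($P{\left(p,s \right)} = 9 \cdot 6 = 54$)
$34517 - P{\left(-195,99 \right)} = 34517 - 54 = 34463$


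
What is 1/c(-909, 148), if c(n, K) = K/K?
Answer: 1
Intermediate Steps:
c(n, K) = 1
1/c(-909, 148) = 1/1 = 1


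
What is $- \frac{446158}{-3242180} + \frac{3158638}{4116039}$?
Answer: $\frac{6038638339501}{6672469662510} \approx 0.90501$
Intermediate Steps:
$- \frac{446158}{-3242180} + \frac{3158638}{4116039} = \left(-446158\right) \left(- \frac{1}{3242180}\right) + 3158638 \cdot \frac{1}{4116039} = \frac{223079}{1621090} + \frac{3158638}{4116039} = \frac{6038638339501}{6672469662510}$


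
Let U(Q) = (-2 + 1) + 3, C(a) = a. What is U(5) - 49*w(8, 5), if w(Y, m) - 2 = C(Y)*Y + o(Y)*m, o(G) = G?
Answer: -5192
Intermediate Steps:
U(Q) = 2 (U(Q) = -1 + 3 = 2)
w(Y, m) = 2 + Y**2 + Y*m (w(Y, m) = 2 + (Y*Y + Y*m) = 2 + (Y**2 + Y*m) = 2 + Y**2 + Y*m)
U(5) - 49*w(8, 5) = 2 - 49*(2 + 8**2 + 8*5) = 2 - 49*(2 + 64 + 40) = 2 - 49*106 = 2 - 5194 = -5192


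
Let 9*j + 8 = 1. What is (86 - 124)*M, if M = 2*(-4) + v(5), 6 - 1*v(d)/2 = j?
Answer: -1900/9 ≈ -211.11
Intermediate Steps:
j = -7/9 (j = -8/9 + (⅑)*1 = -8/9 + ⅑ = -7/9 ≈ -0.77778)
v(d) = 122/9 (v(d) = 12 - 2*(-7/9) = 12 + 14/9 = 122/9)
M = 50/9 (M = 2*(-4) + 122/9 = -8 + 122/9 = 50/9 ≈ 5.5556)
(86 - 124)*M = (86 - 124)*(50/9) = -38*50/9 = -1900/9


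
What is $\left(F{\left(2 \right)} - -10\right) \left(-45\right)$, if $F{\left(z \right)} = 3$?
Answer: $-585$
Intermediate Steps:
$\left(F{\left(2 \right)} - -10\right) \left(-45\right) = \left(3 - -10\right) \left(-45\right) = \left(3 + \left(-2 + 12\right)\right) \left(-45\right) = \left(3 + 10\right) \left(-45\right) = 13 \left(-45\right) = -585$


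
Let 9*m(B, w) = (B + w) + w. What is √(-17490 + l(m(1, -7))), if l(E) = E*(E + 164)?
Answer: I*√1435709/9 ≈ 133.13*I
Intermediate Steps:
m(B, w) = B/9 + 2*w/9 (m(B, w) = ((B + w) + w)/9 = (B + 2*w)/9 = B/9 + 2*w/9)
l(E) = E*(164 + E)
√(-17490 + l(m(1, -7))) = √(-17490 + ((⅑)*1 + (2/9)*(-7))*(164 + ((⅑)*1 + (2/9)*(-7)))) = √(-17490 + (⅑ - 14/9)*(164 + (⅑ - 14/9))) = √(-17490 - 13*(164 - 13/9)/9) = √(-17490 - 13/9*1463/9) = √(-17490 - 19019/81) = √(-1435709/81) = I*√1435709/9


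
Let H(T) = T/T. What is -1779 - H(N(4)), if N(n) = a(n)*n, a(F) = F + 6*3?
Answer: -1780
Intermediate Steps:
a(F) = 18 + F (a(F) = F + 18 = 18 + F)
N(n) = n*(18 + n) (N(n) = (18 + n)*n = n*(18 + n))
H(T) = 1
-1779 - H(N(4)) = -1779 - 1*1 = -1779 - 1 = -1780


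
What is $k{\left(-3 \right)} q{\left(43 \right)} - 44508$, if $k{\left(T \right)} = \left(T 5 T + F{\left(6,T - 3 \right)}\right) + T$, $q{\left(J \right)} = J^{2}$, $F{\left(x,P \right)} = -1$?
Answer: $31301$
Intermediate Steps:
$k{\left(T \right)} = -1 + T + 5 T^{2}$ ($k{\left(T \right)} = \left(T 5 T - 1\right) + T = \left(5 T T - 1\right) + T = \left(5 T^{2} - 1\right) + T = \left(-1 + 5 T^{2}\right) + T = -1 + T + 5 T^{2}$)
$k{\left(-3 \right)} q{\left(43 \right)} - 44508 = \left(-1 - 3 + 5 \left(-3\right)^{2}\right) 43^{2} - 44508 = \left(-1 - 3 + 5 \cdot 9\right) 1849 - 44508 = \left(-1 - 3 + 45\right) 1849 - 44508 = 41 \cdot 1849 - 44508 = 75809 - 44508 = 31301$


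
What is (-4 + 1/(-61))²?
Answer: 60025/3721 ≈ 16.131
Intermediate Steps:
(-4 + 1/(-61))² = (-4 - 1/61)² = (-245/61)² = 60025/3721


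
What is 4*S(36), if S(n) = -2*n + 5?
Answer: -268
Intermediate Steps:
S(n) = 5 - 2*n
4*S(36) = 4*(5 - 2*36) = 4*(5 - 72) = 4*(-67) = -268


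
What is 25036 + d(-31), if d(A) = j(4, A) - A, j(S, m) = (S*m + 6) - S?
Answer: 24945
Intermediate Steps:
j(S, m) = 6 - S + S*m (j(S, m) = (6 + S*m) - S = 6 - S + S*m)
d(A) = 2 + 3*A (d(A) = (6 - 1*4 + 4*A) - A = (6 - 4 + 4*A) - A = (2 + 4*A) - A = 2 + 3*A)
25036 + d(-31) = 25036 + (2 + 3*(-31)) = 25036 + (2 - 93) = 25036 - 91 = 24945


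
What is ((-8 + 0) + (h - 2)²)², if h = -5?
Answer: 1681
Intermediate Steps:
((-8 + 0) + (h - 2)²)² = ((-8 + 0) + (-5 - 2)²)² = (-8 + (-7)²)² = (-8 + 49)² = 41² = 1681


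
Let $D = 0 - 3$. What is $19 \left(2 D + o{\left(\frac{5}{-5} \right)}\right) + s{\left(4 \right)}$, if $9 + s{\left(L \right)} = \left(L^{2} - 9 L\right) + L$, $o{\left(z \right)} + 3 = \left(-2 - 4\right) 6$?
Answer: $-880$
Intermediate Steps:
$o{\left(z \right)} = -39$ ($o{\left(z \right)} = -3 + \left(-2 - 4\right) 6 = -3 - 36 = -39$)
$s{\left(L \right)} = -9 + L^{2} - 8 L$ ($s{\left(L \right)} = -9 + \left(\left(L^{2} - 9 L\right) + L\right) = -9 + \left(L^{2} - 8 L\right) = -9 + L^{2} - 8 L$)
$D = -3$ ($D = 0 - 3 = -3$)
$19 \left(2 D + o{\left(\frac{5}{-5} \right)}\right) + s{\left(4 \right)} = 19 \left(2 \left(-3\right) - 39\right) - \left(41 - 16\right) = 19 \left(-6 - 39\right) - 25 = 19 \left(-45\right) - 25 = -855 - 25 = -880$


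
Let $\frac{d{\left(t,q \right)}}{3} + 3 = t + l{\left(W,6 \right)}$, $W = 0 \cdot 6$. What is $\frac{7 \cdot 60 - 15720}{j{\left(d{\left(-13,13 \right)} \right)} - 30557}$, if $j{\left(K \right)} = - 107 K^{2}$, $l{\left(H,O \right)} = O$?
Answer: $\frac{15300}{126857} \approx 0.12061$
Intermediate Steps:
$W = 0$
$d{\left(t,q \right)} = 9 + 3 t$ ($d{\left(t,q \right)} = -9 + 3 \left(t + 6\right) = -9 + 3 \left(6 + t\right) = -9 + \left(18 + 3 t\right) = 9 + 3 t$)
$\frac{7 \cdot 60 - 15720}{j{\left(d{\left(-13,13 \right)} \right)} - 30557} = \frac{7 \cdot 60 - 15720}{- 107 \left(9 + 3 \left(-13\right)\right)^{2} - 30557} = \frac{420 - 15720}{- 107 \left(9 - 39\right)^{2} - 30557} = - \frac{15300}{- 107 \left(-30\right)^{2} - 30557} = - \frac{15300}{\left(-107\right) 900 - 30557} = - \frac{15300}{-96300 - 30557} = - \frac{15300}{-126857} = \left(-15300\right) \left(- \frac{1}{126857}\right) = \frac{15300}{126857}$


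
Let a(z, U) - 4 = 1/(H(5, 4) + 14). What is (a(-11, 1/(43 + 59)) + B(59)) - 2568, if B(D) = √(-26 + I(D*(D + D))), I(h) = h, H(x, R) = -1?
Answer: -33331/13 + 34*√6 ≈ -2480.6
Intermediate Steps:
B(D) = √(-26 + 2*D²) (B(D) = √(-26 + D*(D + D)) = √(-26 + D*(2*D)) = √(-26 + 2*D²))
a(z, U) = 53/13 (a(z, U) = 4 + 1/(-1 + 14) = 4 + 1/13 = 53/13)
(a(-11, 1/(43 + 59)) + B(59)) - 2568 = (53/13 + √(-26 + 2*59²)) - 2568 = (53/13 + √(-26 + 2*3481)) - 2568 = (53/13 + √(-26 + 6962)) - 2568 = (53/13 + √6936) - 2568 = (53/13 + 34*√6) - 2568 = -33331/13 + 34*√6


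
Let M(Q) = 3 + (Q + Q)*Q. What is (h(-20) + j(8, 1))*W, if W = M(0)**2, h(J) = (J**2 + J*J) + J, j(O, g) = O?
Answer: 7092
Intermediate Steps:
h(J) = J + 2*J**2 (h(J) = (J**2 + J**2) + J = 2*J**2 + J = J + 2*J**2)
M(Q) = 3 + 2*Q**2 (M(Q) = 3 + (2*Q)*Q = 3 + 2*Q**2)
W = 9 (W = (3 + 2*0**2)**2 = (3 + 2*0)**2 = (3 + 0)**2 = 3**2 = 9)
(h(-20) + j(8, 1))*W = (-20*(1 + 2*(-20)) + 8)*9 = (-20*(1 - 40) + 8)*9 = (-20*(-39) + 8)*9 = (780 + 8)*9 = 788*9 = 7092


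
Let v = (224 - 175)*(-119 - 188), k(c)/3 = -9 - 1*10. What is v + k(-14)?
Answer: -15100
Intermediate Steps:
k(c) = -57 (k(c) = 3*(-9 - 1*10) = 3*(-9 - 10) = 3*(-19) = -57)
v = -15043 (v = 49*(-307) = -15043)
v + k(-14) = -15043 - 57 = -15100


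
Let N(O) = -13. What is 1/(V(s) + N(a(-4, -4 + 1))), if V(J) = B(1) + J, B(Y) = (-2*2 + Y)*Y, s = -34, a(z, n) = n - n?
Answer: -1/50 ≈ -0.020000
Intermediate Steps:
a(z, n) = 0
B(Y) = Y*(-4 + Y) (B(Y) = (-4 + Y)*Y = Y*(-4 + Y))
V(J) = -3 + J (V(J) = 1*(-4 + 1) + J = 1*(-3) + J = -3 + J)
1/(V(s) + N(a(-4, -4 + 1))) = 1/((-3 - 34) - 13) = 1/(-37 - 13) = 1/(-50) = -1/50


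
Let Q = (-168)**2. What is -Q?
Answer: -28224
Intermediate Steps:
Q = 28224
-Q = -1*28224 = -28224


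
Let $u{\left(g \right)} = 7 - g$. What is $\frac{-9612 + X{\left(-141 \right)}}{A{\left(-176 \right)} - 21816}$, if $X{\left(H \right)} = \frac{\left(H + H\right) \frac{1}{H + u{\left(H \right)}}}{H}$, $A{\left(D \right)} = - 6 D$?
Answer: $\frac{33641}{72660} \approx 0.46299$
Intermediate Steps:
$X{\left(H \right)} = \frac{2}{7}$ ($X{\left(H \right)} = \frac{\left(H + H\right) \frac{1}{H - \left(-7 + H\right)}}{H} = \frac{2 H \frac{1}{7}}{H} = \frac{\frac{2}{7} H}{H} = \frac{2}{7}$)
$\frac{-9612 + X{\left(-141 \right)}}{A{\left(-176 \right)} - 21816} = \frac{-9612 + \frac{2}{7}}{\left(-6\right) \left(-176\right) - 21816} = - \frac{67282}{7 \left(1056 - 21816\right)} = - \frac{67282}{7 \left(-20760\right)} = \left(- \frac{67282}{7}\right) \left(- \frac{1}{20760}\right) = \frac{33641}{72660}$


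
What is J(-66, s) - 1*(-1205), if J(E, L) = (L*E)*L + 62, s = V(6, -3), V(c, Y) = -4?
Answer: 211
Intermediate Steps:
s = -4
J(E, L) = 62 + E*L² (J(E, L) = (E*L)*L + 62 = E*L² + 62 = 62 + E*L²)
J(-66, s) - 1*(-1205) = (62 - 66*(-4)²) - 1*(-1205) = (62 - 66*16) + 1205 = (62 - 1056) + 1205 = -994 + 1205 = 211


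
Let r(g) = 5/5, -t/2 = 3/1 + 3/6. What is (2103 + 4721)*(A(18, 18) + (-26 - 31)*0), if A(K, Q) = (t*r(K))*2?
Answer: -95536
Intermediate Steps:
t = -7 (t = -2*(3/1 + 3/6) = -2*(3*1 + 3*(⅙)) = -2*(3 + ½) = -2*7/2 = -7)
r(g) = 1 (r(g) = 5*(⅕) = 1)
A(K, Q) = -14 (A(K, Q) = -7*1*2 = -7*2 = -14)
(2103 + 4721)*(A(18, 18) + (-26 - 31)*0) = (2103 + 4721)*(-14 + (-26 - 31)*0) = 6824*(-14 - 57*0) = 6824*(-14 + 0) = 6824*(-14) = -95536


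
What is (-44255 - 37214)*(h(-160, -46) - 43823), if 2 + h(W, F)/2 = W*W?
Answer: -600670937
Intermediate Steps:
h(W, F) = -4 + 2*W² (h(W, F) = -4 + 2*(W*W) = -4 + 2*W²)
(-44255 - 37214)*(h(-160, -46) - 43823) = (-44255 - 37214)*((-4 + 2*(-160)²) - 43823) = -81469*((-4 + 2*25600) - 43823) = -81469*((-4 + 51200) - 43823) = -81469*(51196 - 43823) = -81469*7373 = -600670937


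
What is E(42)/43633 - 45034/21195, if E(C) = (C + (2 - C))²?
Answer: -1964883742/924801435 ≈ -2.1247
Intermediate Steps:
E(C) = 4 (E(C) = 2² = 4)
E(42)/43633 - 45034/21195 = 4/43633 - 45034/21195 = -1964883742/924801435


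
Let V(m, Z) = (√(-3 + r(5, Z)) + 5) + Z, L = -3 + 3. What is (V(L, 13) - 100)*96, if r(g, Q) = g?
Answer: -7872 + 96*√2 ≈ -7736.2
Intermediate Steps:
L = 0
V(m, Z) = 5 + Z + √2 (V(m, Z) = (√(-3 + 5) + 5) + Z = (√2 + 5) + Z = (5 + √2) + Z = 5 + Z + √2)
(V(L, 13) - 100)*96 = ((5 + 13 + √2) - 100)*96 = ((18 + √2) - 100)*96 = (-82 + √2)*96 = -7872 + 96*√2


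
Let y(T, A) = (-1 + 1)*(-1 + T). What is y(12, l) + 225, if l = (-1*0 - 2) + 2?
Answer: 225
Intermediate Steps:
l = 0 (l = (0 - 2) + 2 = -2 + 2 = 0)
y(T, A) = 0 (y(T, A) = 0*(-1 + T) = 0)
y(12, l) + 225 = 0 + 225 = 225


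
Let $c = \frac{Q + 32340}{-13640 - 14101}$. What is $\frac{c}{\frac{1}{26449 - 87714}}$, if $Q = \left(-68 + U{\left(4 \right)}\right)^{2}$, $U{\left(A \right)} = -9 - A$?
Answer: $\frac{794423255}{9247} \approx 85912.0$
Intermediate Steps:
$Q = 6561$ ($Q = \left(-68 - 13\right)^{2} = \left(-81\right)^{2} = 6561$)
$c = - \frac{12967}{9247}$ ($c = \frac{6561 + 32340}{-13640 - 14101} = \frac{38901}{-27741} = 38901 \left(- \frac{1}{27741}\right) = - \frac{12967}{9247} \approx -1.4023$)
$\frac{c}{\frac{1}{26449 - 87714}} = - \frac{12967}{9247 \frac{1}{26449 - 87714}} = - \frac{12967}{9247 \frac{1}{-61265}} = - \frac{12967}{9247 \left(- \frac{1}{61265}\right)} = \left(- \frac{12967}{9247}\right) \left(-61265\right) = \frac{794423255}{9247}$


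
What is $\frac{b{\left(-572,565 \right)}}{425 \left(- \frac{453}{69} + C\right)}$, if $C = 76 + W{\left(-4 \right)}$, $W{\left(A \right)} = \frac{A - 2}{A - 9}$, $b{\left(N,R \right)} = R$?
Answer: $\frac{33787}{1776415} \approx 0.01902$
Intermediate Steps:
$W{\left(A \right)} = \frac{-2 + A}{-9 + A}$
$C = \frac{994}{13}$ ($C = 76 + \frac{-2 - 4}{-9 - 4} = 76 + \frac{1}{-13} \left(-6\right) = 76 - - \frac{6}{13} = 76 + \frac{6}{13} = \frac{994}{13} \approx 76.462$)
$\frac{b{\left(-572,565 \right)}}{425 \left(- \frac{453}{69} + C\right)} = \frac{565}{425 \left(- \frac{453}{69} + \frac{994}{13}\right)} = \frac{565}{425 \left(\left(-453\right) \frac{1}{69} + \frac{994}{13}\right)} = \frac{565}{425 \left(- \frac{151}{23} + \frac{994}{13}\right)} = \frac{565}{425 \cdot \frac{20899}{299}} = \frac{565}{\frac{8882075}{299}} = 565 \cdot \frac{299}{8882075} = \frac{33787}{1776415}$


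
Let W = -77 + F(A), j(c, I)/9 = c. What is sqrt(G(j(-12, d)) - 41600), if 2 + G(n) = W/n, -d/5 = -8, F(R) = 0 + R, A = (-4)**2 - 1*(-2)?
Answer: 7*I*sqrt(275079)/18 ≈ 203.96*I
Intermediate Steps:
A = 18 (A = 16 + 2 = 18)
F(R) = R
d = 40 (d = -5*(-8) = 40)
j(c, I) = 9*c
W = -59 (W = -77 + 18 = -59)
G(n) = -2 - 59/n
sqrt(G(j(-12, d)) - 41600) = sqrt((-2 - 59/(9*(-12))) - 41600) = sqrt((-2 - 59/(-108)) - 41600) = sqrt((-2 - 59*(-1/108)) - 41600) = sqrt((-2 + 59/108) - 41600) = sqrt(-157/108 - 41600) = sqrt(-4492957/108) = 7*I*sqrt(275079)/18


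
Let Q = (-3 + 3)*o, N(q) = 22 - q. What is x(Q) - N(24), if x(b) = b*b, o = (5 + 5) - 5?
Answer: 2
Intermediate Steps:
o = 5 (o = 10 - 5 = 5)
Q = 0 (Q = (-3 + 3)*5 = 0*5 = 0)
x(b) = b²
x(Q) - N(24) = 0² - (22 - 1*24) = 0 - (22 - 24) = 0 - 1*(-2) = 0 + 2 = 2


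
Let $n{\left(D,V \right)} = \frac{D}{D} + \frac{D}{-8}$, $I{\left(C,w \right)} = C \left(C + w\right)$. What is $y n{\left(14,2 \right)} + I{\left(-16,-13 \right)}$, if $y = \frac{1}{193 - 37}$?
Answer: $\frac{96511}{208} \approx 464.0$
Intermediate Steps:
$n{\left(D,V \right)} = 1 - \frac{D}{8}$ ($n{\left(D,V \right)} = 1 + D \left(- \frac{1}{8}\right) = 1 - \frac{D}{8}$)
$y = \frac{1}{156} \approx 0.0064103$
$y n{\left(14,2 \right)} + I{\left(-16,-13 \right)} = \frac{1 - \frac{7}{4}}{156} - 16 \left(-16 - 13\right) = \frac{1 - \frac{7}{4}}{156} - -464 = \frac{1}{156} \left(- \frac{3}{4}\right) + 464 = - \frac{1}{208} + 464 = \frac{96511}{208}$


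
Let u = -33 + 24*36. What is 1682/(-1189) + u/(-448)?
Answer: -60055/18368 ≈ -3.2695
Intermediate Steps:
u = 831 (u = -33 + 864 = 831)
1682/(-1189) + u/(-448) = 1682/(-1189) + 831/(-448) = 1682*(-1/1189) + 831*(-1/448) = -58/41 - 831/448 = -60055/18368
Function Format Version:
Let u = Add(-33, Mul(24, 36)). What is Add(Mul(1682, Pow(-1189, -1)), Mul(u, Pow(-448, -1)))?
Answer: Rational(-60055, 18368) ≈ -3.2695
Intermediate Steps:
u = 831 (u = Add(-33, 864) = 831)
Add(Mul(1682, Pow(-1189, -1)), Mul(u, Pow(-448, -1))) = Add(Mul(1682, Pow(-1189, -1)), Mul(831, Pow(-448, -1))) = Add(Mul(1682, Rational(-1, 1189)), Mul(831, Rational(-1, 448))) = Add(Rational(-58, 41), Rational(-831, 448)) = Rational(-60055, 18368)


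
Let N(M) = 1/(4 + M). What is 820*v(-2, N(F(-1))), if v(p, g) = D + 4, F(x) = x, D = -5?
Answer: -820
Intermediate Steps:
v(p, g) = -1 (v(p, g) = -5 + 4 = -1)
820*v(-2, N(F(-1))) = 820*(-1) = -820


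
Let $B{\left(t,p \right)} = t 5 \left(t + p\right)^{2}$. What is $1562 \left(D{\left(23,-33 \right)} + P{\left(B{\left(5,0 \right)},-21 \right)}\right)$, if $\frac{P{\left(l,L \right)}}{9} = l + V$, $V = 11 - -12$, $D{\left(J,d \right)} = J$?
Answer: $9145510$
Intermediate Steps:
$V = 23$ ($V = 11 + 12 = 23$)
$B{\left(t,p \right)} = 5 t \left(p + t\right)^{2}$
$P{\left(l,L \right)} = 207 + 9 l$ ($P{\left(l,L \right)} = 9 \left(l + 23\right) = 9 \left(23 + l\right) = 207 + 9 l$)
$1562 \left(D{\left(23,-33 \right)} + P{\left(B{\left(5,0 \right)},-21 \right)}\right) = 1562 \left(23 + \left(207 + 9 \cdot 5 \cdot 5 \left(0 + 5\right)^{2}\right)\right) = 1562 \left(23 + \left(207 + 9 \cdot 5 \cdot 5 \cdot 5^{2}\right)\right) = 1562 \left(23 + \left(207 + 9 \cdot 5 \cdot 5 \cdot 25\right)\right) = 1562 \left(23 + \left(207 + 9 \cdot 625\right)\right) = 1562 \left(23 + \left(207 + 5625\right)\right) = 1562 \left(23 + 5832\right) = 1562 \cdot 5855 = 9145510$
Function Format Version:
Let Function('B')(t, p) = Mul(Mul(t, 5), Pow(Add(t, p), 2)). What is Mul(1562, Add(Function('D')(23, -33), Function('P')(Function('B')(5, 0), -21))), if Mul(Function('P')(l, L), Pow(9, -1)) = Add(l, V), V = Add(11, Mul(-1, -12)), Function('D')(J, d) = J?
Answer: 9145510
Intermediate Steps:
V = 23 (V = Add(11, 12) = 23)
Function('B')(t, p) = Mul(5, t, Pow(Add(p, t), 2)) (Function('B')(t, p) = Mul(Mul(5, t), Pow(Add(p, t), 2)) = Mul(5, t, Pow(Add(p, t), 2)))
Function('P')(l, L) = Add(207, Mul(9, l)) (Function('P')(l, L) = Mul(9, Add(l, 23)) = Mul(9, Add(23, l)) = Add(207, Mul(9, l)))
Mul(1562, Add(Function('D')(23, -33), Function('P')(Function('B')(5, 0), -21))) = Mul(1562, Add(23, Add(207, Mul(9, Mul(5, 5, Pow(Add(0, 5), 2)))))) = Mul(1562, Add(23, Add(207, Mul(9, Mul(5, 5, Pow(5, 2)))))) = Mul(1562, Add(23, Add(207, Mul(9, Mul(5, 5, 25))))) = Mul(1562, Add(23, Add(207, Mul(9, 625)))) = Mul(1562, Add(23, Add(207, 5625))) = Mul(1562, Add(23, 5832)) = Mul(1562, 5855) = 9145510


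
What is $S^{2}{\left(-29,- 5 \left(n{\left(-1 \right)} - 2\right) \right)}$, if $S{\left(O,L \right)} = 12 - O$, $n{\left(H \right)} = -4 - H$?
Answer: $1681$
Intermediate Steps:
$S^{2}{\left(-29,- 5 \left(n{\left(-1 \right)} - 2\right) \right)} = \left(12 - -29\right)^{2} = \left(12 + 29\right)^{2} = 41^{2} = 1681$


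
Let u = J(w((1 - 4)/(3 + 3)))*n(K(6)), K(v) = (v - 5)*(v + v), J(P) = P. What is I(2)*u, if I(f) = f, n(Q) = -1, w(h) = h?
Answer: 1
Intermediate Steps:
K(v) = 2*v*(-5 + v) (K(v) = (-5 + v)*(2*v) = 2*v*(-5 + v))
u = ½ (u = ((1 - 4)/(3 + 3))*(-1) = -3/6*(-1) = -3*⅙*(-1) = -½*(-1) = ½ ≈ 0.50000)
I(2)*u = 2*(½) = 1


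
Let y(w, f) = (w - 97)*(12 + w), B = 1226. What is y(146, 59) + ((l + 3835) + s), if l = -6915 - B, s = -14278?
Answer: -10842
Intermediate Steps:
y(w, f) = (-97 + w)*(12 + w)
l = -8141 (l = -6915 - 1*1226 = -6915 - 1226 = -8141)
y(146, 59) + ((l + 3835) + s) = (-1164 + 146² - 85*146) + ((-8141 + 3835) - 14278) = (-1164 + 21316 - 12410) + (-4306 - 14278) = 7742 - 18584 = -10842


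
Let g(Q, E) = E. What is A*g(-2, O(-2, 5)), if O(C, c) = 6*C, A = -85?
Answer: 1020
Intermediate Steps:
A*g(-2, O(-2, 5)) = -510*(-2) = -85*(-12) = 1020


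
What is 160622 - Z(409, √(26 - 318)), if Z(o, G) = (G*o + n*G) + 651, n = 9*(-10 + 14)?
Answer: 159971 - 890*I*√73 ≈ 1.5997e+5 - 7604.2*I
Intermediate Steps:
n = 36 (n = 9*4 = 36)
Z(o, G) = 651 + 36*G + G*o (Z(o, G) = (G*o + 36*G) + 651 = (36*G + G*o) + 651 = 651 + 36*G + G*o)
160622 - Z(409, √(26 - 318)) = 160622 - (651 + 36*√(26 - 318) + √(26 - 318)*409) = 160622 - (651 + 36*√(-292) + √(-292)*409) = 160622 - (651 + 36*(2*I*√73) + (2*I*√73)*409) = 160622 - (651 + 72*I*√73 + 818*I*√73) = 160622 - (651 + 890*I*√73) = 160622 + (-651 - 890*I*√73) = 159971 - 890*I*√73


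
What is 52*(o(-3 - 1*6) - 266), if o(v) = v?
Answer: -14300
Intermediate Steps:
52*(o(-3 - 1*6) - 266) = 52*((-3 - 1*6) - 266) = 52*((-3 - 6) - 266) = 52*(-9 - 266) = 52*(-275) = -14300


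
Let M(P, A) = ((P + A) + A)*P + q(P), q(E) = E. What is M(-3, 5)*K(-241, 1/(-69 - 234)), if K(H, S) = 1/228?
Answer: -2/19 ≈ -0.10526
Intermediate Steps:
K(H, S) = 1/228
M(P, A) = P + P*(P + 2*A) (M(P, A) = ((P + A) + A)*P + P = ((A + P) + A)*P + P = (P + 2*A)*P + P = P*(P + 2*A) + P = P + P*(P + 2*A))
M(-3, 5)*K(-241, 1/(-69 - 234)) = -3*(1 - 3 + 2*5)*(1/228) = -3*(1 - 3 + 10)*(1/228) = -3*8*(1/228) = -24*1/228 = -2/19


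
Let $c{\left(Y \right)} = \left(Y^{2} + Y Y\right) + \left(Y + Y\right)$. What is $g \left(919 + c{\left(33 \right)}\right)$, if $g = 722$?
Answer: $2283686$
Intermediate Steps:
$c{\left(Y \right)} = 2 Y + 2 Y^{2}$ ($c{\left(Y \right)} = \left(Y^{2} + Y^{2}\right) + 2 Y = 2 Y^{2} + 2 Y = 2 Y + 2 Y^{2}$)
$g \left(919 + c{\left(33 \right)}\right) = 722 \left(919 + 2 \cdot 33 \left(1 + 33\right)\right) = 722 \left(919 + 2 \cdot 33 \cdot 34\right) = 722 \left(919 + 2244\right) = 722 \cdot 3163 = 2283686$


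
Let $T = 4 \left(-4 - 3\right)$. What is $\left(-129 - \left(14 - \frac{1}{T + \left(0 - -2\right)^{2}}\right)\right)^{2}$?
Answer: $\frac{11785489}{576} \approx 20461.0$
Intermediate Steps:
$T = -28$ ($T = 4 \left(-4 - 3\right) = 4 \left(-7\right) = -28$)
$\left(-129 - \left(14 - \frac{1}{T + \left(0 - -2\right)^{2}}\right)\right)^{2} = \left(-129 - \left(14 - \frac{1}{-28 + \left(0 - -2\right)^{2}}\right)\right)^{2} = \left(-129 - \left(14 - \frac{1}{-28 + \left(0 + 2\right)^{2}}\right)\right)^{2} = \left(-129 - \left(14 - \frac{1}{-28 + 2^{2}}\right)\right)^{2} = \left(-129 - \left(14 - \frac{1}{-28 + 4}\right)\right)^{2} = \left(-129 - \left(14 - \frac{1}{-24}\right)\right)^{2} = \left(-129 - \frac{337}{24}\right)^{2} = \left(- \frac{3433}{24}\right)^{2} = \frac{11785489}{576}$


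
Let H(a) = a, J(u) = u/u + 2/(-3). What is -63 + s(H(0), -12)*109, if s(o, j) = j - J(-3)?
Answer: -4222/3 ≈ -1407.3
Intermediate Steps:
J(u) = ⅓ (J(u) = 1 + 2*(-⅓) = 1 - ⅔ = ⅓)
s(o, j) = -⅓ + j (s(o, j) = j - 1*⅓ = j - ⅓ = -⅓ + j)
-63 + s(H(0), -12)*109 = -63 + (-⅓ - 12)*109 = -63 - 37/3*109 = -63 - 4033/3 = -4222/3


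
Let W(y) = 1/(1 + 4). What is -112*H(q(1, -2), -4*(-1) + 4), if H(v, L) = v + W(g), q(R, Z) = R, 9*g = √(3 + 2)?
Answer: -672/5 ≈ -134.40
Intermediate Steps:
g = √5/9 (g = √(3 + 2)/9 = √5/9 ≈ 0.24845)
W(y) = ⅕ (W(y) = 1/5 = ⅕)
H(v, L) = ⅕ + v (H(v, L) = v + ⅕ = ⅕ + v)
-112*H(q(1, -2), -4*(-1) + 4) = -112*(⅕ + 1) = -112*6/5 = -672/5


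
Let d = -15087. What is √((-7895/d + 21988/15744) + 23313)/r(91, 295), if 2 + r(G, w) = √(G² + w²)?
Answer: 105*√5753952708934/78600896312 + 105*√137096554219415951/78600896312 ≈ 0.49783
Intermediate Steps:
r(G, w) = -2 + √(G² + w²)
√((-7895/d + 21988/15744) + 23313)/r(91, 295) = √((-7895/(-15087) + 21988/15744) + 23313)/(-2 + √(91² + 295²)) = √((-7895*(-1/15087) + 21988*(1/15744)) + 23313)/(-2 + √(8281 + 87025)) = √((7895/15087 + 5497/3936) + 23313)/(-2 + √95306) = √(12667551/6598048 + 23313)/(-2 + √95306) = √(153832960575/6598048)/(-2 + √95306) = (105*√5753952708934/1649512)/(-2 + √95306) = 105*√5753952708934/(1649512*(-2 + √95306))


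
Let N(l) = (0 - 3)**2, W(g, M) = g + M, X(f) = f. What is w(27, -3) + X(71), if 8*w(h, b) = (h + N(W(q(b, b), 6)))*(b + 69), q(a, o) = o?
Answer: 368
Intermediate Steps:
W(g, M) = M + g
N(l) = 9 (N(l) = (-3)**2 = 9)
w(h, b) = (9 + h)*(69 + b)/8 (w(h, b) = ((h + 9)*(b + 69))/8 = ((9 + h)*(69 + b))/8 = (9 + h)*(69 + b)/8)
w(27, -3) + X(71) = (621/8 + (9/8)*(-3) + (69/8)*27 + (1/8)*(-3)*27) + 71 = (621/8 - 27/8 + 1863/8 - 81/8) + 71 = 297 + 71 = 368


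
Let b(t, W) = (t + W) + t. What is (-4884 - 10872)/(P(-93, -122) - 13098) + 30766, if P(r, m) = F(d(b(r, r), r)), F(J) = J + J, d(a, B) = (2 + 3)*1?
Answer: 100670291/3272 ≈ 30767.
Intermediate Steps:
b(t, W) = W + 2*t (b(t, W) = (W + t) + t = W + 2*t)
d(a, B) = 5 (d(a, B) = 5*1 = 5)
F(J) = 2*J
P(r, m) = 10 (P(r, m) = 2*5 = 10)
(-4884 - 10872)/(P(-93, -122) - 13098) + 30766 = (-4884 - 10872)/(10 - 13098) + 30766 = -15756/(-13088) + 30766 = -15756*(-1/13088) + 30766 = 3939/3272 + 30766 = 100670291/3272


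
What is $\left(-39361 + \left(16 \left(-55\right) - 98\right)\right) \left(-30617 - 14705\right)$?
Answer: $1828244158$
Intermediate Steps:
$\left(-39361 + \left(16 \left(-55\right) - 98\right)\right) \left(-30617 - 14705\right) = \left(-39361 - 978\right) \left(-45322\right) = \left(-40339\right) \left(-45322\right) = 1828244158$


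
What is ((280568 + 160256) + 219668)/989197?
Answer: 660492/989197 ≈ 0.66771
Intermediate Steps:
((280568 + 160256) + 219668)/989197 = (440824 + 219668)*(1/989197) = 660492*(1/989197) = 660492/989197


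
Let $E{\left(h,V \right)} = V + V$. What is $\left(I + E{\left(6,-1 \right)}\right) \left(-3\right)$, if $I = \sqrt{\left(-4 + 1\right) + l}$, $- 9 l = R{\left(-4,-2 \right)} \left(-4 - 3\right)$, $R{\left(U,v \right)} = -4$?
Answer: $6 - i \sqrt{55} \approx 6.0 - 7.4162 i$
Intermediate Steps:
$l = - \frac{28}{9}$ ($l = - \frac{\left(-4\right) \left(-4 - 3\right)}{9} = - \frac{\left(-4\right) \left(-7\right)}{9} = \left(- \frac{1}{9}\right) 28 = - \frac{28}{9} \approx -3.1111$)
$E{\left(h,V \right)} = 2 V$
$I = \frac{i \sqrt{55}}{3}$ ($I = \sqrt{\left(-4 + 1\right) - \frac{28}{9}} = \sqrt{-3 - \frac{28}{9}} = \sqrt{- \frac{55}{9}} = \frac{i \sqrt{55}}{3} \approx 2.4721 i$)
$\left(I + E{\left(6,-1 \right)}\right) \left(-3\right) = \left(\frac{i \sqrt{55}}{3} + 2 \left(-1\right)\right) \left(-3\right) = \left(\frac{i \sqrt{55}}{3} - 2\right) \left(-3\right) = \left(-2 + \frac{i \sqrt{55}}{3}\right) \left(-3\right) = 6 - i \sqrt{55}$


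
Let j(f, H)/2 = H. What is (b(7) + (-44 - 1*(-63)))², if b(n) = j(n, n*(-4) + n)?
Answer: 529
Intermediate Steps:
j(f, H) = 2*H
b(n) = -6*n (b(n) = 2*(n*(-4) + n) = 2*(-4*n + n) = 2*(-3*n) = -6*n)
(b(7) + (-44 - 1*(-63)))² = (-6*7 + (-44 - 1*(-63)))² = (-42 + (-44 + 63))² = (-42 + 19)² = (-23)² = 529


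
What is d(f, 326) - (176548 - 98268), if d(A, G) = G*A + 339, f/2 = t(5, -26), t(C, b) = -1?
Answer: -78593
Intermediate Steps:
f = -2 (f = 2*(-1) = -2)
d(A, G) = 339 + A*G (d(A, G) = A*G + 339 = 339 + A*G)
d(f, 326) - (176548 - 98268) = (339 - 2*326) - (176548 - 98268) = (339 - 652) - 1*78280 = -313 - 78280 = -78593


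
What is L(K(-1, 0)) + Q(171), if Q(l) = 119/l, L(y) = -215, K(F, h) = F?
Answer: -36646/171 ≈ -214.30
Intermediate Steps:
L(K(-1, 0)) + Q(171) = -215 + 119/171 = -36646/171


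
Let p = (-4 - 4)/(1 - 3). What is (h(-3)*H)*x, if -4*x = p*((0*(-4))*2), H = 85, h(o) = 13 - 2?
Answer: 0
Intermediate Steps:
h(o) = 11
p = 4 (p = -8/(-2) = -8*(-½) = 4)
x = 0 (x = -0*(-4)*2 = -0*2 = -0 = -¼*0 = 0)
(h(-3)*H)*x = (11*85)*0 = 935*0 = 0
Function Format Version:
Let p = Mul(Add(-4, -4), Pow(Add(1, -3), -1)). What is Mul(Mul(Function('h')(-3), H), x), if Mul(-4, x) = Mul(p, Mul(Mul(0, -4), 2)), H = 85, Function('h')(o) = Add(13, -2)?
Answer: 0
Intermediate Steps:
Function('h')(o) = 11
p = 4 (p = Mul(-8, Pow(-2, -1)) = Mul(-8, Rational(-1, 2)) = 4)
x = 0 (x = Mul(Rational(-1, 4), Mul(4, Mul(Mul(0, -4), 2))) = Mul(Rational(-1, 4), Mul(4, Mul(0, 2))) = Mul(Rational(-1, 4), Mul(4, 0)) = Mul(Rational(-1, 4), 0) = 0)
Mul(Mul(Function('h')(-3), H), x) = Mul(Mul(11, 85), 0) = Mul(935, 0) = 0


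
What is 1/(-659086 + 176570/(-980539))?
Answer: -980539/646259703924 ≈ -1.5173e-6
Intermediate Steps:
1/(-659086 + 176570/(-980539)) = 1/(-659086 + 176570*(-1/980539)) = 1/(-659086 - 176570/980539) = 1/(-646259703924/980539) = -980539/646259703924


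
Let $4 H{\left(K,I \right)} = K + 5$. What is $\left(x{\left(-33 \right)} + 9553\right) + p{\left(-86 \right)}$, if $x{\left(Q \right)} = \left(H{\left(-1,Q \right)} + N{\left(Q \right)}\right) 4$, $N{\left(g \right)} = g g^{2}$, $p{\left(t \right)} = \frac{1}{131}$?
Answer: $- \frac{17579020}{131} \approx -1.3419 \cdot 10^{5}$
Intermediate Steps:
$p{\left(t \right)} = \frac{1}{131}$
$H{\left(K,I \right)} = \frac{5}{4} + \frac{K}{4}$ ($H{\left(K,I \right)} = \frac{K + 5}{4} = \frac{5 + K}{4} = \frac{5}{4} + \frac{K}{4}$)
$N{\left(g \right)} = g^{3}$
$x{\left(Q \right)} = 4 + 4 Q^{3}$ ($x{\left(Q \right)} = \left(\left(\frac{5}{4} + \frac{1}{4} \left(-1\right)\right) + Q^{3}\right) 4 = \left(\left(\frac{5}{4} - \frac{1}{4}\right) + Q^{3}\right) 4 = \left(1 + Q^{3}\right) 4 = 4 + 4 Q^{3}$)
$\left(x{\left(-33 \right)} + 9553\right) + p{\left(-86 \right)} = \left(\left(4 + 4 \left(-33\right)^{3}\right) + 9553\right) + \frac{1}{131} = \left(\left(4 + 4 \left(-35937\right)\right) + 9553\right) + \frac{1}{131} = \left(\left(4 - 143748\right) + 9553\right) + \frac{1}{131} = \left(-143744 + 9553\right) + \frac{1}{131} = -134191 + \frac{1}{131} = - \frac{17579020}{131}$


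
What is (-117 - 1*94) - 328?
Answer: -539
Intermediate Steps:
(-117 - 1*94) - 328 = (-117 - 94) - 328 = -211 - 328 = -539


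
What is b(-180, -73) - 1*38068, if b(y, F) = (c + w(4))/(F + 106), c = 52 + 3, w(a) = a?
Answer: -1256185/33 ≈ -38066.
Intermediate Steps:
c = 55
b(y, F) = 59/(106 + F) (b(y, F) = (55 + 4)/(F + 106) = 59/(106 + F))
b(-180, -73) - 1*38068 = 59/(106 - 73) - 1*38068 = 59/33 - 38068 = -1256185/33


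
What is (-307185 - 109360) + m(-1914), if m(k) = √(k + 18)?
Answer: -416545 + 2*I*√474 ≈ -4.1655e+5 + 43.543*I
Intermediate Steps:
m(k) = √(18 + k)
(-307185 - 109360) + m(-1914) = (-307185 - 109360) + √(18 - 1914) = -416545 + √(-1896) = -416545 + 2*I*√474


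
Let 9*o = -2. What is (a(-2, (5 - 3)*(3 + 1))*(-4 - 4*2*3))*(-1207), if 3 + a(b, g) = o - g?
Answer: -3413396/9 ≈ -3.7927e+5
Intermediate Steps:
o = -2/9 (o = (⅑)*(-2) = -2/9 ≈ -0.22222)
a(b, g) = -29/9 - g (a(b, g) = -3 + (-2/9 - g) = -29/9 - g)
(a(-2, (5 - 3)*(3 + 1))*(-4 - 4*2*3))*(-1207) = ((-29/9 - (5 - 3)*(3 + 1))*(-4 - 4*2*3))*(-1207) = ((-29/9 - 2*4)*(-4 - 8*3))*(-1207) = ((-29/9 - 1*8)*(-4 - 24))*(-1207) = ((-29/9 - 8)*(-28))*(-1207) = -101/9*(-28)*(-1207) = (2828/9)*(-1207) = -3413396/9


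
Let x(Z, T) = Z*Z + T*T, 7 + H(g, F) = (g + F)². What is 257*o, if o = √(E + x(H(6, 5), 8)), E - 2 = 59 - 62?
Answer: 771*√1451 ≈ 29369.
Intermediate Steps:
H(g, F) = -7 + (F + g)² (H(g, F) = -7 + (g + F)² = -7 + (F + g)²)
E = -1 (E = 2 + (59 - 62) = 2 - 3 = -1)
x(Z, T) = T² + Z² (x(Z, T) = Z² + T² = T² + Z²)
o = 3*√1451 (o = √(-1 + (8² + (-7 + (5 + 6)²)²)) = √(-1 + (64 + (-7 + 11²)²)) = √(-1 + (64 + (-7 + 121)²)) = √(-1 + (64 + 114²)) = √(-1 + (64 + 12996)) = √(-1 + 13060) = √13059 = 3*√1451 ≈ 114.28)
257*o = 257*(3*√1451) = 771*√1451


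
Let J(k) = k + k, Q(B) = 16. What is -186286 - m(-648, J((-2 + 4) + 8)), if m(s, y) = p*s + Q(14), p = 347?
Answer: 38554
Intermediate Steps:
J(k) = 2*k
m(s, y) = 16 + 347*s (m(s, y) = 347*s + 16 = 16 + 347*s)
-186286 - m(-648, J((-2 + 4) + 8)) = -186286 - (16 + 347*(-648)) = -186286 - (16 - 224856) = -186286 - 1*(-224840) = -186286 + 224840 = 38554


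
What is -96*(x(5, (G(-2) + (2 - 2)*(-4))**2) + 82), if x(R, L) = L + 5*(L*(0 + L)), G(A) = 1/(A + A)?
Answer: -63039/8 ≈ -7879.9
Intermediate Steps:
G(A) = 1/(2*A)
x(R, L) = L + 5*L**2 (x(R, L) = L + 5*(L*L) = L + 5*L**2)
-96*(x(5, (G(-2) + (2 - 2)*(-4))**2) + 82) = -96*(((1/2)/(-2) + (2 - 2)*(-4))**2*(1 + 5*((1/2)/(-2) + (2 - 2)*(-4))**2) + 82) = -96*(((1/2)*(-1/2) + 0*(-4))**2*(1 + 5*((1/2)*(-1/2) + 0*(-4))**2) + 82) = -96*((-1/4 + 0)**2*(1 + 5*(-1/4 + 0)**2) + 82) = -96*((-1/4)**2*(1 + 5*(-1/4)**2) + 82) = -96*((1 + 5*(1/16))/16 + 82) = -96*((1 + 5/16)/16 + 82) = -96*((1/16)*(21/16) + 82) = -96*(21/256 + 82) = -96*21013/256 = -63039/8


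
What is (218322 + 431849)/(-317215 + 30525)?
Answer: -650171/286690 ≈ -2.2679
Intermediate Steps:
(218322 + 431849)/(-317215 + 30525) = 650171/(-286690) = 650171*(-1/286690) = -650171/286690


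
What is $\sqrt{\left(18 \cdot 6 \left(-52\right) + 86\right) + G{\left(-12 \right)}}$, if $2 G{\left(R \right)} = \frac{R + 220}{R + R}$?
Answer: $\frac{i \sqrt{49809}}{3} \approx 74.393 i$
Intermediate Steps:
$G{\left(R \right)} = \frac{220 + R}{4 R}$ ($G{\left(R \right)} = \frac{\left(R + 220\right) \frac{1}{R + R}}{2} = \frac{\left(220 + R\right) \frac{1}{2 R}}{2} = \frac{\frac{1}{2} \frac{1}{R} \left(220 + R\right)}{2} = \frac{220 + R}{4 R}$)
$\sqrt{\left(18 \cdot 6 \left(-52\right) + 86\right) + G{\left(-12 \right)}} = \sqrt{\left(18 \cdot 6 \left(-52\right) + 86\right) + \frac{220 - 12}{4 \left(-12\right)}} = \sqrt{\left(108 \left(-52\right) + 86\right) + \frac{1}{4} \left(- \frac{1}{12}\right) 208} = \sqrt{\left(-5616 + 86\right) - \frac{13}{3}} = \sqrt{-5530 - \frac{13}{3}} = \sqrt{- \frac{16603}{3}} = \frac{i \sqrt{49809}}{3}$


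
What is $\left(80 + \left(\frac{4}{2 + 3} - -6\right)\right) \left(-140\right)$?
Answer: $-12152$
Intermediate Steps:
$\left(80 + \left(\frac{4}{2 + 3} - -6\right)\right) \left(-140\right) = \left(80 + \left(\frac{4}{5} + 6\right)\right) \left(-140\right) = \left(80 + \frac{34}{5}\right) \left(-140\right) = \frac{434}{5} \left(-140\right) = -12152$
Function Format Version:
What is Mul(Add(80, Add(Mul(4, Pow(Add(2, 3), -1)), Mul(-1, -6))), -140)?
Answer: -12152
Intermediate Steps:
Mul(Add(80, Add(Mul(4, Pow(Add(2, 3), -1)), Mul(-1, -6))), -140) = Mul(Add(80, Add(Mul(4, Pow(5, -1)), 6)), -140) = Mul(Add(80, Add(Mul(4, Rational(1, 5)), 6)), -140) = Mul(Add(80, Add(Rational(4, 5), 6)), -140) = Mul(Add(80, Rational(34, 5)), -140) = Mul(Rational(434, 5), -140) = -12152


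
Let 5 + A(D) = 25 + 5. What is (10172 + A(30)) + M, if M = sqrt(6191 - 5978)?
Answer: 10197 + sqrt(213) ≈ 10212.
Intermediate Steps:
A(D) = 25 (A(D) = -5 + (25 + 5) = -5 + 30 = 25)
M = sqrt(213) ≈ 14.595
(10172 + A(30)) + M = (10172 + 25) + sqrt(213) = 10197 + sqrt(213)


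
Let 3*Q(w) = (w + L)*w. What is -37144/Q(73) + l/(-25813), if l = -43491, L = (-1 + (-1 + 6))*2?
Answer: -873077311/50877423 ≈ -17.160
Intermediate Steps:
L = 8 (L = (-1 + 5)*2 = 4*2 = 8)
Q(w) = w*(8 + w)/3 (Q(w) = ((w + 8)*w)/3 = ((8 + w)*w)/3 = (w*(8 + w))/3 = w*(8 + w)/3)
-37144/Q(73) + l/(-25813) = -37144*3/(73*(8 + 73)) - 43491/(-25813) = -37144/((⅓)*73*81) - 43491*(-1/25813) = -37144/1971 + 43491/25813 = -873077311/50877423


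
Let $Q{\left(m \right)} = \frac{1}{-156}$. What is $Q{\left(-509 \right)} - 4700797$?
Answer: $- \frac{733324333}{156} \approx -4.7008 \cdot 10^{6}$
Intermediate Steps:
$Q{\left(m \right)} = - \frac{1}{156}$
$Q{\left(-509 \right)} - 4700797 = - \frac{1}{156} - 4700797 = - \frac{733324333}{156}$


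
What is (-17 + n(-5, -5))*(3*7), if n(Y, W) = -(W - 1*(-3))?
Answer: -315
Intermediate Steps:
n(Y, W) = -3 - W (n(Y, W) = -(W + 3) = -(3 + W) = -3 - W)
(-17 + n(-5, -5))*(3*7) = (-17 + (-3 - 1*(-5)))*(3*7) = (-17 + (-3 + 5))*21 = (-17 + 2)*21 = -15*21 = -315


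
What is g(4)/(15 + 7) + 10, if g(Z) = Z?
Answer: 112/11 ≈ 10.182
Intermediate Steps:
g(4)/(15 + 7) + 10 = 4/(15 + 7) + 10 = 4/22 + 10 = (1/22)*4 + 10 = 2/11 + 10 = 112/11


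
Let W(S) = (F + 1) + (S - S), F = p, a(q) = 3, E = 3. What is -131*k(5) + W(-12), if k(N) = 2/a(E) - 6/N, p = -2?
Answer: 1033/15 ≈ 68.867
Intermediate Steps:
F = -2
k(N) = 2/3 - 6/N
W(S) = -1 (W(S) = (-2 + 1) + (S - S) = -1 + 0 = -1)
-131*k(5) + W(-12) = -131*(2/3 - 6/5) - 1 = -131*(-8/15) - 1 = 1048/15 - 1 = 1033/15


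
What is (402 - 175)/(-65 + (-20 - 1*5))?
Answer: -227/90 ≈ -2.5222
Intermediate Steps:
(402 - 175)/(-65 + (-20 - 1*5)) = 227/(-65 + (-20 - 5)) = 227/(-65 - 25) = 227/(-90) = 227*(-1/90) = -227/90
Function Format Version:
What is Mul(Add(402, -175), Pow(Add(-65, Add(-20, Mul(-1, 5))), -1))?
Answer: Rational(-227, 90) ≈ -2.5222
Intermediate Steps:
Mul(Add(402, -175), Pow(Add(-65, Add(-20, Mul(-1, 5))), -1)) = Mul(227, Pow(Add(-65, Add(-20, -5)), -1)) = Mul(227, Pow(Add(-65, -25), -1)) = Mul(227, Pow(-90, -1)) = Mul(227, Rational(-1, 90)) = Rational(-227, 90)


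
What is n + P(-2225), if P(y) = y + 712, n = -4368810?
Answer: -4370323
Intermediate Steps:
P(y) = 712 + y
n + P(-2225) = -4368810 + (712 - 2225) = -4368810 - 1513 = -4370323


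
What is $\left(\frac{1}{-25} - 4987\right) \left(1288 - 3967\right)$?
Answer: $\frac{334007004}{25} \approx 1.336 \cdot 10^{7}$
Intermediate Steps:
$\left(\frac{1}{-25} - 4987\right) \left(1288 - 3967\right) = \left(- \frac{1}{25} - 4987\right) \left(-2679\right) = \left(- \frac{124676}{25}\right) \left(-2679\right) = \frac{334007004}{25}$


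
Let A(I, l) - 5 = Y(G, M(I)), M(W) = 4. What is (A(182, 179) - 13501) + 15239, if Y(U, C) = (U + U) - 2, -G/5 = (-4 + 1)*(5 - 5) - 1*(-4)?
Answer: 1701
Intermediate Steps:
G = -20 (G = -5*((-4 + 1)*(5 - 5) - 1*(-4)) = -5*(-3*0 + 4) = -5*(0 + 4) = -5*4 = -20)
Y(U, C) = -2 + 2*U (Y(U, C) = 2*U - 2 = -2 + 2*U)
A(I, l) = -37 (A(I, l) = 5 + (-2 + 2*(-20)) = 5 + (-2 - 40) = 5 - 42 = -37)
(A(182, 179) - 13501) + 15239 = (-37 - 13501) + 15239 = -13538 + 15239 = 1701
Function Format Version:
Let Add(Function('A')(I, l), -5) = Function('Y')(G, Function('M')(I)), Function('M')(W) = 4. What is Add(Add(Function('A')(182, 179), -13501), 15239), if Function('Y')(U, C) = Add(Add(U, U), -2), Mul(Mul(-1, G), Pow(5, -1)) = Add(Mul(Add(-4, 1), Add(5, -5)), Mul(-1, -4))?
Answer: 1701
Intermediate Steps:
G = -20 (G = Mul(-5, Add(Mul(Add(-4, 1), Add(5, -5)), Mul(-1, -4))) = Mul(-5, Add(Mul(-3, 0), 4)) = Mul(-5, Add(0, 4)) = Mul(-5, 4) = -20)
Function('Y')(U, C) = Add(-2, Mul(2, U)) (Function('Y')(U, C) = Add(Mul(2, U), -2) = Add(-2, Mul(2, U)))
Function('A')(I, l) = -37 (Function('A')(I, l) = Add(5, Add(-2, Mul(2, -20))) = Add(5, Add(-2, -40)) = Add(5, -42) = -37)
Add(Add(Function('A')(182, 179), -13501), 15239) = Add(Add(-37, -13501), 15239) = Add(-13538, 15239) = 1701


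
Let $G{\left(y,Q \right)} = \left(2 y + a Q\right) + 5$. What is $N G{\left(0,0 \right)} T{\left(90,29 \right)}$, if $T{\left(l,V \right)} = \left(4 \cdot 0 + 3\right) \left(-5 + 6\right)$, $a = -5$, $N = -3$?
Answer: $-45$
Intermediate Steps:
$G{\left(y,Q \right)} = 5 - 5 Q + 2 y$ ($G{\left(y,Q \right)} = \left(2 y - 5 Q\right) + 5 = \left(- 5 Q + 2 y\right) + 5 = 5 - 5 Q + 2 y$)
$T{\left(l,V \right)} = 3$ ($T{\left(l,V \right)} = \left(0 + 3\right) 1 = 3 \cdot 1 = 3$)
$N G{\left(0,0 \right)} T{\left(90,29 \right)} = - 3 \left(5 - 0 + 2 \cdot 0\right) 3 = - 3 \left(5 + 0 + 0\right) 3 = \left(-3\right) 5 \cdot 3 = \left(-15\right) 3 = -45$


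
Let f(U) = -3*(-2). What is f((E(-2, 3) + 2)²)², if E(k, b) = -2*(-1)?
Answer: 36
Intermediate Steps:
E(k, b) = 2
f(U) = 6
f((E(-2, 3) + 2)²)² = 6² = 36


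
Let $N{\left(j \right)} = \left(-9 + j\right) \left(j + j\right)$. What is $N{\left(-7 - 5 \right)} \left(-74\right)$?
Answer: $-37296$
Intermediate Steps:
$N{\left(j \right)} = 2 j \left(-9 + j\right)$ ($N{\left(j \right)} = \left(-9 + j\right) 2 j = 2 j \left(-9 + j\right)$)
$N{\left(-7 - 5 \right)} \left(-74\right) = 2 \left(-7 - 5\right) \left(-9 - 12\right) \left(-74\right) = 2 \left(-12\right) \left(-9 - 12\right) \left(-74\right) = 2 \left(-12\right) \left(-21\right) \left(-74\right) = 504 \left(-74\right) = -37296$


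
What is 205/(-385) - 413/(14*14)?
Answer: -813/308 ≈ -2.6396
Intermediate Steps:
205/(-385) - 413/(14*14) = 205*(-1/385) - 413/196 = -41/77 - 413*1/196 = -41/77 - 59/28 = -813/308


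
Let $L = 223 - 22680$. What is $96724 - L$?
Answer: $119181$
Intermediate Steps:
$L = -22457$ ($L = 223 - 22680 = -22457$)
$96724 - L = 96724 - -22457 = 96724 + 22457 = 119181$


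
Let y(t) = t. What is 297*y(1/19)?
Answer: 297/19 ≈ 15.632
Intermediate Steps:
297*y(1/19) = 297/19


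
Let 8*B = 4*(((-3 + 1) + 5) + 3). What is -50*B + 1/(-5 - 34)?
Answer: -5851/39 ≈ -150.03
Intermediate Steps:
B = 3 (B = (4*(((-3 + 1) + 5) + 3))/8 = (4*((-2 + 5) + 3))/8 = (4*(3 + 3))/8 = (4*6)/8 = (⅛)*24 = 3)
-50*B + 1/(-5 - 34) = -50*3 + 1/(-5 - 34) = -150 + 1/(-39) = -150 - 1/39 = -5851/39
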